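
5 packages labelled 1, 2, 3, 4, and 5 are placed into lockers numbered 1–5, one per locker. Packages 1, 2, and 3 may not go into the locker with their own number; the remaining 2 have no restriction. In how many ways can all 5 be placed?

64

Let Aᵢ (for i ∈ {1, 2, 3}) be the placements that put package i in its forbidden locker. Any j of these fix j positions, leaving (5−j)! ways to fill the rest, and there are C(3,j) ways to pick which j.
By inclusion–exclusion, the number of valid placements is Σ_{j=0}^{3} (−1)^j C(3,j)·(5−j)!.
Computing: 120 − 72 + 18 − 2 = 64.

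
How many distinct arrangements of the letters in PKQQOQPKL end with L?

With the last slot taken by L, it remains to arrange the other 8 letters (PKQQOQPK).
Those 8 letters have K appearing twice, P appearing twice, and Q appearing 3 times, giving (8)!/(3!·2!·2!) = 1680.

1680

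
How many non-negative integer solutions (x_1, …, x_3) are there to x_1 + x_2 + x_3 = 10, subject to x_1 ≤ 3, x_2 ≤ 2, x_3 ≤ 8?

Without the upper bounds there are C(12,2) = 66 ways to split 10 among 3 variables.
Subtract solutions that violate a single cap (substitute x_i' = x_i − (cap_i+1)): x_1 ≥ 4 gives C(8,2) = 28; x_2 ≥ 3 gives C(9,2) = 36; x_3 ≥ 9 gives C(3,2) = 3. Together 67.
Add back pairs where two caps are both exceeded: 10 + 0 + 0 = 10.
By inclusion–exclusion the count is 66 − 67 + 10 = 9.

9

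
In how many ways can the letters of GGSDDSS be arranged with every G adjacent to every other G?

Treat the 2 copies of G as a single block. The multiset to arrange is then {GG, D, D, S, S, S}, 6 items in all.
That gives (6)!/(3!·2!) = 60 arrangements.

60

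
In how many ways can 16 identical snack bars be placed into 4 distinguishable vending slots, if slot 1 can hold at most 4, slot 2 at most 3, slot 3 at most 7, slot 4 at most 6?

34

By stars and bars, unrestricted non-negative solutions to x_1+…+x_4 = 16 number C(16+3,3) = 969.
Subtract solutions that violate a single cap (substitute x_i' = x_i − (cap_i+1)): x_1 ≥ 5 gives C(14,3) = 364; x_2 ≥ 4 gives C(15,3) = 455; x_3 ≥ 8 gives C(11,3) = 165; x_4 ≥ 7 gives C(12,3) = 220. Together 1204.
Add back pairs where two caps are both exceeded: 120 + 20 + 35 + 35 + 56 + 4 = 270.
Subtract triples: 0 + 1 + 0 + 0 = 1.
By inclusion–exclusion the count is 969 − 1204 + 270 − 1 = 34.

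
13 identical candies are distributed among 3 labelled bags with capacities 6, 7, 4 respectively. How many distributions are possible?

15

By stars and bars, unrestricted non-negative solutions to x_1+…+x_3 = 13 number C(13+2,2) = 105.
Subtract solutions that violate a single cap (substitute x_i' = x_i − (cap_i+1)): x_1 ≥ 7 gives C(8,2) = 28; x_2 ≥ 8 gives C(7,2) = 21; x_3 ≥ 5 gives C(10,2) = 45. Together 94.
Add back pairs where two caps are both exceeded: 0 + 3 + 1 = 4.
By inclusion–exclusion the count is 105 − 94 + 4 = 15.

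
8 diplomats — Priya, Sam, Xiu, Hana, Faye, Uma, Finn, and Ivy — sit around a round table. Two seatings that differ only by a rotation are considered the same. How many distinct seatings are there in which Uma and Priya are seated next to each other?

Glue Uma and Priya into a block (2 internal orders). Seating 7 units around a circle gives (6)! arrangements.
So 2 × (6)! = 2 × 720 = 1440.

1440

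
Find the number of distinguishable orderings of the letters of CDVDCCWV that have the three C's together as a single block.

180

Treat the 3 copies of C as a single block. The multiset to arrange is then {CCC, D, D, V, V, W}, 6 items in all.
That gives (6)!/(2!·2!) = 180 arrangements.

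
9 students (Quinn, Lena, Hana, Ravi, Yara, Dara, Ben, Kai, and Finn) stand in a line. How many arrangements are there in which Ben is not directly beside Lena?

There are 9! = 362880 arrangements in all. If Ben and Lena are adjacent, merging them into one block gives 2·(8)! = 80640 arrangements.
So 362880 − 80640 = 282240 arrangements keep them apart.

282240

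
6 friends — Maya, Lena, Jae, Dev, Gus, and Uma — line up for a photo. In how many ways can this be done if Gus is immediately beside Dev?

Treat {Gus, Dev} as a single unit. There are 5 units to order, and the pair itself can be ordered 2 ways.
So the count is 2·(5)! = 240.

240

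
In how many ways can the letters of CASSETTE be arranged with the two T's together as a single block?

1260

Treat the 2 copies of T as a single block. The multiset to arrange is then {TT, A, C, E, E, S, S}, 7 items in all.
That gives (7)!/(2!·2!) = 1260 arrangements.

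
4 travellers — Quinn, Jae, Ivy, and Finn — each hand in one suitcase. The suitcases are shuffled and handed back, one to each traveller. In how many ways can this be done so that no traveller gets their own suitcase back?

9

This is the derangement count D_4: permutations of 4 items with no fixed point.
By inclusion–exclusion this is Σ_{j=0}^{4} (−1)^j C(4,j)·(4−j)!.
Computing: 24 − 24 + 12 − 4 + 1 = 9.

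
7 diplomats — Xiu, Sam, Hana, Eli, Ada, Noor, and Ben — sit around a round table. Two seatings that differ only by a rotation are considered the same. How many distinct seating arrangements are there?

Around a circle, 7 distinct people have 7!/7 = (6)! = 720 rotationally distinct seatings.

720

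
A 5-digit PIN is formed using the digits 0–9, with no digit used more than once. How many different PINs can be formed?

Choose and order 5 of the 10 symbols: the first digit has 10 options, the next 9, and so on down to 6.
That product is 10 × 9 × 8 × 7 × 6 = 30240.

30240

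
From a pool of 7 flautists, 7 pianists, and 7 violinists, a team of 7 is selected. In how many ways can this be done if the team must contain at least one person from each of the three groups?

105987

With no constraint there are C(21,7) = 116280 possible selections.
Selections missing a whole group: no flautists → C(14,7) = 3432; no pianists → C(14,7) = 3432; no violinists → C(14,7) = 3432.
Add back selections omitting two groups (i.e. drawn from a single group): C(7,7) + C(7,7) + C(7,7) = 3.
By inclusion–exclusion: 116280 − 10296 + 3 = 105987.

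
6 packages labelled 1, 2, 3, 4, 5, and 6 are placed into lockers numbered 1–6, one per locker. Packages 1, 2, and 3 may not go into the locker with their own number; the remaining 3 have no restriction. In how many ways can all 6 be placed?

426

Let Aᵢ (for i ∈ {1, 2, 3}) be the placements that put package i in its forbidden locker. Any j of these fix j positions, leaving (6−j)! ways to fill the rest, and there are C(3,j) ways to pick which j.
By inclusion–exclusion, the number of valid placements is Σ_{j=0}^{3} (−1)^j C(3,j)·(6−j)!.
Computing: 720 − 360 + 72 − 6 = 426.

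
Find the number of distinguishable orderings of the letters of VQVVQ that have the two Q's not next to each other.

There are 5!/(3!·2!) = 10 arrangements of VQVVQ in total.
Arrangements with the Q's together: treat QQ as one letter, giving (4)!/(3!) = 4.
Subtracting, 10 − 4 = 6 arrangements keep the Q's apart.

6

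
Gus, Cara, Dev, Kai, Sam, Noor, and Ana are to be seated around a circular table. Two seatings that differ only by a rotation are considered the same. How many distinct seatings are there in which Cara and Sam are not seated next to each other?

All circular seatings of 7 people number (6)! = 720.
Seatings with Cara beside Sam: treat them as a block with 2 internal orders, giving 2 × (5)! = 240.
Subtracting, 720 − 240 = 480.

480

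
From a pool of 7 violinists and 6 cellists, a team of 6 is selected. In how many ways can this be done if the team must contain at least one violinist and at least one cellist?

1708

Unrestricted: C(13,6) = 1716 ways to pick any 6 of the 13.
Subtract selections that omit an entire group: no violinists → C(6,6) = 1; no cellists → C(7,6) = 7.
Both groups omitted at once is impossible, so 1716 − 8 = 1708.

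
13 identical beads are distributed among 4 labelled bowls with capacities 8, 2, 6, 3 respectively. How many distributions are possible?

By stars and bars, unrestricted non-negative solutions to x_1+…+x_4 = 13 number C(13+3,3) = 560.
Subtract solutions that violate a single cap (substitute x_i' = x_i − (cap_i+1)): x_1 ≥ 9 gives C(7,3) = 35; x_2 ≥ 3 gives C(13,3) = 286; x_3 ≥ 7 gives C(9,3) = 84; x_4 ≥ 4 gives C(12,3) = 220. Together 625.
Add back pairs where two caps are both exceeded: 4 + 0 + 1 + 20 + 84 + 10 = 119.
By inclusion–exclusion the count is 560 − 625 + 119 = 54.

54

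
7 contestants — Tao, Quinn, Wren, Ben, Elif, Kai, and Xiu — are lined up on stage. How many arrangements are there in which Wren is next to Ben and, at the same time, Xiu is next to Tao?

480

Treat {Wren,Ben} as one block (2 orders) and {Xiu,Tao} as another (2 orders).
That leaves 5 units to arrange: 2 × 2 × 5! = 4 × 120 = 480.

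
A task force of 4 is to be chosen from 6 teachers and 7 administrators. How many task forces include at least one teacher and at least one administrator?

665

With no constraint there are C(13,4) = 715 possible selections.
Selections missing a whole group: no teachers → C(7,4) = 35; no administrators → C(6,4) = 15.
Both groups omitted at once is impossible, so 715 − 50 = 665.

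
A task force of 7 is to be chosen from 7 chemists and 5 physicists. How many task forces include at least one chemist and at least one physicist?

791

Total 7-person selections from all 12: C(12,7) = 792.
Subtract selections that omit an entire group: no chemists → C(5,7) = 0; no physicists → C(7,7) = 1.
Both groups omitted at once is impossible, so 792 − 1 = 791.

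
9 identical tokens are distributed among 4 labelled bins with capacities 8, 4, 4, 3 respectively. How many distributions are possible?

95

By stars and bars, unrestricted non-negative solutions to x_1+…+x_4 = 9 number C(9+3,3) = 220.
Subtract solutions that violate a single cap (substitute x_i' = x_i − (cap_i+1)): x_1 ≥ 9 gives C(3,3) = 1; x_2 ≥ 5 gives C(7,3) = 35; x_3 ≥ 5 gives C(7,3) = 35; x_4 ≥ 4 gives C(8,3) = 56. Together 127.
Add back pairs where two caps are both exceeded: 0 + 0 + 0 + 0 + 1 + 1 = 2.
By inclusion–exclusion the count is 220 − 127 + 2 = 95.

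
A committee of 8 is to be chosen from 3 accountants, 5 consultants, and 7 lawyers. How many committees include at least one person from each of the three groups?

Unrestricted: C(15,8) = 6435 ways to pick any 8 of the 15.
Subtract selections that omit an entire group: no accountants → C(12,8) = 495; no consultants → C(10,8) = 45; no lawyers → C(8,8) = 1.
Add back selections omitting two groups (i.e. drawn from a single group): C(3,8) + C(5,8) + C(7,8) = 0.
By inclusion–exclusion: 6435 − 541 + 0 = 5894.

5894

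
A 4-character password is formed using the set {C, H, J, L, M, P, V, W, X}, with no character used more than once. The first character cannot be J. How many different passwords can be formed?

2688

The first character has 9−1 = 8 choices (anything except J).
The remaining 3 characters are filled from the other 8 symbols without repetition: 8 × 7 × 6 = 336.
Total: 8 × 336 = 2688.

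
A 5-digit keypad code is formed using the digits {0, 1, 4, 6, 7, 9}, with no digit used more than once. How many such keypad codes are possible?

720

This is a permutation of 5 out of 6: P(6,5) = 6!/1!.
6 × 5 × 4 × 3 × 2 = 720.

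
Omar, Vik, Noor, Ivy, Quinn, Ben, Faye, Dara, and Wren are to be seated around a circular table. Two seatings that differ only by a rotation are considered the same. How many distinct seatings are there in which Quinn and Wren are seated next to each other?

Glue Quinn and Wren into a block (2 internal orders). Seating 8 units around a circle gives (7)! arrangements.
So 2 × (7)! = 2 × 5040 = 10080.

10080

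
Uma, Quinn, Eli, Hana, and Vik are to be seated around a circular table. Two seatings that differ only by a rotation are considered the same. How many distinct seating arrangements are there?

Around a circle, 5 distinct people have 5!/5 = (4)! = 24 rotationally distinct seatings.

24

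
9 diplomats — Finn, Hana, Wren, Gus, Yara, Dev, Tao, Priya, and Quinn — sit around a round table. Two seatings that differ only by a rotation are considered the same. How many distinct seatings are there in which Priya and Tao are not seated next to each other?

Without the restriction there are (8)! = 40320 seatings.
Seatings with Priya beside Tao: treat them as a block with 2 internal orders, giving 2 × (7)! = 10080.
Subtracting, 40320 − 10080 = 30240.

30240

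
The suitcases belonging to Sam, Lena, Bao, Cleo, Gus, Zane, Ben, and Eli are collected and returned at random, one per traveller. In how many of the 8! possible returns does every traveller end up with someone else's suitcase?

14833

This is the derangement count D_8: permutations of 8 items with no fixed point.
By inclusion–exclusion this is Σ_{j=0}^{8} (−1)^j C(8,j)·(8−j)!.
Computing: 40320 − 40320 + 20160 − 6720 + 1680 − 336 + 56 − 8 + 1 = 14833.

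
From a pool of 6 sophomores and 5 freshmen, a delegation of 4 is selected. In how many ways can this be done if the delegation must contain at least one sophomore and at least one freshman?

310

With no constraint there are C(11,4) = 330 possible selections.
Subtract selections that omit an entire group: no sophomores → C(5,4) = 5; no freshmen → C(6,4) = 15.
Both groups omitted at once is impossible, so 330 − 20 = 310.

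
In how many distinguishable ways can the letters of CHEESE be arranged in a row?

120

Letter multiplicities in CHEESE: C×1, E×3, H×1, S×1.
So there are 6! / (3!) = 120 distinguishable arrangements.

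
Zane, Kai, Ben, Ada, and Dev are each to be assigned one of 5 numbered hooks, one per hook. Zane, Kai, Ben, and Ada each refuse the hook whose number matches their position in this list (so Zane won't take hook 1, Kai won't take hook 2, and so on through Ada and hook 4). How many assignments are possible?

53

Let Aᵢ (for 1 ≤ i ≤ 4) be the placements that put person i in their forbidden hook. Any j of these fix j positions, leaving (5−j)! ways to fill the rest, and there are C(4,j) ways to pick which j.
By inclusion–exclusion, the number of valid placements is Σ_{j=0}^{4} (−1)^j C(4,j)·(5−j)!.
Computing: 120 − 96 + 36 − 8 + 1 = 53.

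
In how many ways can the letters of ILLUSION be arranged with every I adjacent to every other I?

Treat the 2 copies of I as a single block. The multiset to arrange is then {II, L, L, N, O, S, U}, 7 items in all.
That gives (7)!/(2!) = 2520 arrangements.

2520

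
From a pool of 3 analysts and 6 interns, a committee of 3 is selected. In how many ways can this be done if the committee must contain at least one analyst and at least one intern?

With no constraint there are C(9,3) = 84 possible selections.
Selections missing a whole group: no analysts → C(6,3) = 20; no interns → C(3,3) = 1.
Both groups omitted at once is impossible, so 84 − 21 = 63.

63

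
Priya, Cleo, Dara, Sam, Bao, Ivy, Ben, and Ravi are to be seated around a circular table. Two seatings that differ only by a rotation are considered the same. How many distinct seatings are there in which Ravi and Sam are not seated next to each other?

3600

All circular seatings of 8 people number (7)! = 5040.
Those with Ravi next to Sam: fuse the pair into one unit and seat 7 units around a circle — 2·(6)! = 1440.
Subtracting, 5040 − 1440 = 3600.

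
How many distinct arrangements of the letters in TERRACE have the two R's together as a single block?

360

Treat the 2 copies of R as a single block. The multiset to arrange is then {RR, A, C, E, E, T}, 6 items in all.
That gives (6)!/(2!) = 360 arrangements.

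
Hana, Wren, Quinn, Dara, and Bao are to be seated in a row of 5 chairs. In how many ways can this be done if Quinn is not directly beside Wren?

There are 5! = 120 arrangements in all. If Quinn and Wren are adjacent, merging them into one block gives 2·(4)! = 48 arrangements.
So 120 − 48 = 72 arrangements keep them apart.

72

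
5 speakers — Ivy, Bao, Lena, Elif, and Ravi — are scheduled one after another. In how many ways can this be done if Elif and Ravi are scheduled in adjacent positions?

48

Glue Elif and Ravi into one block (2 internal orders), leaving 4 units to arrange in a row.
So the count is 2·(4)! = 48.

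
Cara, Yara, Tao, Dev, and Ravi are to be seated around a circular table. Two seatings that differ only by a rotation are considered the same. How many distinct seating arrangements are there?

Seat Cara anywhere (absorbing the rotational symmetry), then permute the other 4: (4)! = 24.

24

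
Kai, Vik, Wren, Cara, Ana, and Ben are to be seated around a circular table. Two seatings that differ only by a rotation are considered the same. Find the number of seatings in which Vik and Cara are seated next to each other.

Treat {Vik, Cara} as one unit (2 internal orders) and seat the resulting 5 units around the table: (4)! circular arrangements.
So 2 × (4)! = 2 × 24 = 48.

48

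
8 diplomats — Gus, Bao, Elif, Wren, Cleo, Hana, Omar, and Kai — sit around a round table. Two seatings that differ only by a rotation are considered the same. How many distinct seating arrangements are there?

5040

Around a circle, 8 distinct people have 8!/8 = (7)! = 5040 rotationally distinct seatings.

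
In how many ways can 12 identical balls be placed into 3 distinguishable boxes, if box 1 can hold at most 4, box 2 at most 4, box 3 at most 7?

Without the upper bounds there are C(14,2) = 91 ways to split 12 among 3 boxes.
Subtract solutions that violate a single cap (substitute x_i' = x_i − (cap_i+1)): x_1 ≥ 5 gives C(9,2) = 36; x_2 ≥ 5 gives C(9,2) = 36; x_3 ≥ 8 gives C(6,2) = 15. Together 87.
Add back pairs where two caps are both exceeded: 6 + 0 + 0 = 6.
By inclusion–exclusion the count is 91 − 87 + 6 = 10.

10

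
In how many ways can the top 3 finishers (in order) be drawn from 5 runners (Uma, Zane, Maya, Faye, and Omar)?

This is an ordered selection of 3 from 5: P(5,3).
That gives 5 × 4 × 3 = 60.

60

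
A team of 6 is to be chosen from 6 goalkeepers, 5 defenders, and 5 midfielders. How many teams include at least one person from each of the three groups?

Unrestricted: C(16,6) = 8008 ways to pick any 6 of the 16.
Selections missing a whole group: no goalkeepers → C(10,6) = 210; no defenders → C(11,6) = 462; no midfielders → C(11,6) = 462.
Add back selections omitting two groups (i.e. drawn from a single group): C(6,6) + C(5,6) + C(5,6) = 1.
By inclusion–exclusion: 8008 − 1134 + 1 = 6875.

6875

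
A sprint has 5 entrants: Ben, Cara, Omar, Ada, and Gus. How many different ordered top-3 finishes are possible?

60

This is an ordered selection of 3 from 5: P(5,3).
That gives 5 × 4 × 3 = 60.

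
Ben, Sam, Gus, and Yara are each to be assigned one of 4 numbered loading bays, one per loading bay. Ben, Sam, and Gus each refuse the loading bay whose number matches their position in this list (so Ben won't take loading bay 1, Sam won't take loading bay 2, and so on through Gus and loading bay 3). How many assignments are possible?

11

Let Aᵢ (for i ∈ {1, 2, 3}) be the placements that put person i in their forbidden loading bay. Any j of these fix j positions, leaving (4−j)! ways to fill the rest, and there are C(3,j) ways to pick which j.
By inclusion–exclusion, the number of valid placements is Σ_{j=0}^{3} (−1)^j C(3,j)·(4−j)!.
Computing: 24 − 18 + 6 − 1 = 11.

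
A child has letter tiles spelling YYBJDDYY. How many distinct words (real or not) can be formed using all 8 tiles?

840

Letter multiplicities in YYBJDDYY: B×1, D×2, J×1, Y×4.
The number of distinct arrangements is 8!/(4!·2!) = 40320/48 = 840.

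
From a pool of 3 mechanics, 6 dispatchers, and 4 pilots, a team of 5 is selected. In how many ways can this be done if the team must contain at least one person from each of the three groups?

894

Unrestricted: C(13,5) = 1287 ways to pick any 5 of the 13.
Selections missing a whole group: no mechanics → C(10,5) = 252; no dispatchers → C(7,5) = 21; no pilots → C(9,5) = 126.
Add back selections omitting two groups (i.e. drawn from a single group): C(3,5) + C(6,5) + C(4,5) = 6.
By inclusion–exclusion: 1287 − 399 + 6 = 894.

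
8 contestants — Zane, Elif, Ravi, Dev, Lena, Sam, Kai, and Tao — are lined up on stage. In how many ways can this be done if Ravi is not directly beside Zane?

Of the 8! = 40320 arrangements, those with Ravi and Zane adjacent number 2 × 7! = 10080 (treat the pair as a block with 2 internal orders).
Complementary counting: 40320 − 10080 = 30240.

30240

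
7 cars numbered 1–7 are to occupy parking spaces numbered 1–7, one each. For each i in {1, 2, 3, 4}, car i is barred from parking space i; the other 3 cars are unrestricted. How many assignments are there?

Let Aᵢ (for 1 ≤ i ≤ 4) be the placements that put car i in its forbidden parking space. Any j of these fix j positions, leaving (7−j)! ways to fill the rest, and there are C(4,j) ways to pick which j.
By inclusion–exclusion, the number of valid placements is Σ_{j=0}^{4} (−1)^j C(4,j)·(7−j)!.
Computing: 5040 − 2880 + 720 − 96 + 6 = 2790.

2790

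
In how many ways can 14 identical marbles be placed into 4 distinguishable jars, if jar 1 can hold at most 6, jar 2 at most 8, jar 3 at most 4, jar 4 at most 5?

By stars and bars, unrestricted non-negative solutions to x_1+…+x_4 = 14 number C(14+3,3) = 680.
Subtract solutions that violate a single cap (substitute x_i' = x_i − (cap_i+1)): x_1 ≥ 7 gives C(10,3) = 120; x_2 ≥ 9 gives C(8,3) = 56; x_3 ≥ 5 gives C(12,3) = 220; x_4 ≥ 6 gives C(11,3) = 165. Together 561.
Add back pairs where two caps are both exceeded: 0 + 10 + 4 + 1 + 0 + 20 = 35.
By inclusion–exclusion the count is 680 − 561 + 35 = 154.

154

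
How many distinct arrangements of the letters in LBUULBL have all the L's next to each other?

Treat the 3 copies of L as a single block. The multiset to arrange is then {LLL, B, B, U, U}, 5 items in all.
That gives (5)!/(2!·2!) = 30 arrangements.

30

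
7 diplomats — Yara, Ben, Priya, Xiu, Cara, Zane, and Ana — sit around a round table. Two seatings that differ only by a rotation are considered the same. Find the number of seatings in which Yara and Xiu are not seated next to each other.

All circular seatings of 7 people number (6)! = 720.
Those with Yara next to Xiu: fuse the pair into one unit and seat 6 units around a circle — 2·(5)! = 240.
Subtracting, 720 − 240 = 480.

480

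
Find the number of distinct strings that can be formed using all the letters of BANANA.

Letter multiplicities in BANANA: A×3, B×1, N×2.
The number of distinct arrangements is 6!/(3!·2!) = 720/12 = 60.

60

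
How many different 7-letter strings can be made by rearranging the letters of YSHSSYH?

YSHSSYH has 7 letters with H appearing twice, S appearing 3 times, and Y appearing twice.
The number of distinct arrangements is 7!/(3!·2!·2!) = 5040/24 = 210.

210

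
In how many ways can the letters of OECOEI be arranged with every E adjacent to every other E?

Treat the 2 copies of E as a single block. The multiset to arrange is then {EE, C, I, O, O}, 5 items in all.
That gives (5)!/(2!) = 60 arrangements.

60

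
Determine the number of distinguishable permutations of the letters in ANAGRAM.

840

ANAGRAM has 7 letters with A appearing 3 times.
Dividing 7! = 5040 by 3! = 6 for the repeated letters gives 840.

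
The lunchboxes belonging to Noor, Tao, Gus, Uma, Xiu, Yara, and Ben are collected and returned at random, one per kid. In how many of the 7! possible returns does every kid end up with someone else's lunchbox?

1854

Let Aᵢ be the assignments in which kid i gets their own lunchbox. We want the size of the complement of A₁∪…∪A_7.
By inclusion–exclusion this is Σ_{j=0}^{7} (−1)^j C(7,j)·(7−j)!.
Computing: 5040 − 5040 + 2520 − 840 + 210 − 42 + 7 − 1 = 1854.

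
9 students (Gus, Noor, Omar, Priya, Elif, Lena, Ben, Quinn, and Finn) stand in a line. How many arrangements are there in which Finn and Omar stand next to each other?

80640

Treat {Finn, Omar} as a single unit. There are 8 units to order, and the pair itself can be ordered 2 ways.
That gives 2 × 8! = 2 × 40320 = 80640.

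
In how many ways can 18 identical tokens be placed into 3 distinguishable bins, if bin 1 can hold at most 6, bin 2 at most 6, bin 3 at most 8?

6

Without the upper bounds there are C(20,2) = 190 ways to split 18 among 3 bins.
Subtract solutions that violate a single cap (substitute x_i' = x_i − (cap_i+1)): x_1 ≥ 7 gives C(13,2) = 78; x_2 ≥ 7 gives C(13,2) = 78; x_3 ≥ 9 gives C(11,2) = 55. Together 211.
Add back pairs where two caps are both exceeded: 15 + 6 + 6 = 27.
By inclusion–exclusion the count is 190 − 211 + 27 = 6.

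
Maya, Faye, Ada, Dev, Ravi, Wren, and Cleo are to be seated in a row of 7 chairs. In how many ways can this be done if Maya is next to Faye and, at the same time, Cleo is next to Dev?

480

Treat {Maya,Faye} as one block (2 orders) and {Cleo,Dev} as another (2 orders).
That leaves 5 units to arrange: 2 × 2 × 5! = 4 × 120 = 480.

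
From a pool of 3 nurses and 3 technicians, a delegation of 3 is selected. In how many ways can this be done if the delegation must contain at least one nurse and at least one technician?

Unrestricted: C(6,3) = 20 ways to pick any 3 of the 6.
Selections missing a whole group: no nurses → C(3,3) = 1; no technicians → C(3,3) = 1.
Both groups omitted at once is impossible, so 20 − 2 = 18.

18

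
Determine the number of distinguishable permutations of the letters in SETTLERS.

The 8 letters of SETTLERS have repeats: E appearing twice, S appearing twice, and T appearing twice.
The number of distinct arrangements is 8!/(2!·2!·2!) = 40320/8 = 5040.

5040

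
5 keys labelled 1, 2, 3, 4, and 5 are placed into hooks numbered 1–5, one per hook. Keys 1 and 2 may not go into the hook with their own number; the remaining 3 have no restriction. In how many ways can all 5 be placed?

Let Aᵢ (for i ∈ {1, 2}) be the placements that put key i in its forbidden hook. Any j of these fix j positions, leaving (5−j)! ways to fill the rest, and there are C(2,j) ways to pick which j.
By inclusion–exclusion, the number of valid placements is Σ_{j=0}^{2} (−1)^j C(2,j)·(5−j)!.
Computing: 120 − 48 + 6 = 78.

78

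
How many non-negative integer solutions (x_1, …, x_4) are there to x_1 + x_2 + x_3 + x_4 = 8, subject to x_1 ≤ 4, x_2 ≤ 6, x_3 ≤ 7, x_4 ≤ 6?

136

By stars and bars, unrestricted non-negative solutions to x_1+…+x_4 = 8 number C(8+3,3) = 165.
Subtract solutions that violate a single cap (substitute x_i' = x_i − (cap_i+1)): x_1 ≥ 5 gives C(6,3) = 20; x_2 ≥ 7 gives C(4,3) = 4; x_3 ≥ 8 gives C(3,3) = 1; x_4 ≥ 7 gives C(4,3) = 4. Together 29.
No two caps can be exceeded simultaneously, so the pair terms are all 0.
By inclusion–exclusion the count is 165 − 29 + 0 = 136.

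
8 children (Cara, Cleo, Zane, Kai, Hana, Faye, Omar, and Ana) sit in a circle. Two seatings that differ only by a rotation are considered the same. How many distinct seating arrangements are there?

5040

Seat Cara anywhere (absorbing the rotational symmetry), then permute the other 7: (7)! = 5040.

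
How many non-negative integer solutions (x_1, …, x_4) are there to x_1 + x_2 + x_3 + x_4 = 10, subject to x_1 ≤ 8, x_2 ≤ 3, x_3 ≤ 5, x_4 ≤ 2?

68

Ignoring the caps, the number of non-negative solutions to x_1+…+x_4 = 10 is C(13,3) = 286.
Subtract solutions that violate a single cap (substitute x_i' = x_i − (cap_i+1)): x_1 ≥ 9 gives C(4,3) = 4; x_2 ≥ 4 gives C(9,3) = 84; x_3 ≥ 6 gives C(7,3) = 35; x_4 ≥ 3 gives C(10,3) = 120. Together 243.
Add back pairs where two caps are both exceeded: 0 + 0 + 0 + 1 + 20 + 4 = 25.
By inclusion–exclusion the count is 286 − 243 + 25 = 68.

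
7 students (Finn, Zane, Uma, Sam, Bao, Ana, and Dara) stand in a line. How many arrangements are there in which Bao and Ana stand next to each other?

Place the 5 others and the Bao-Ana pair as 6 objects in a line; the pair has 2 internal arrangements.
That gives 2 × 6! = 2 × 720 = 1440.

1440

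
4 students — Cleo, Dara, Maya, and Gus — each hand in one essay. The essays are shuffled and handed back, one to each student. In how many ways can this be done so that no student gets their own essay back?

Count assignments avoiding every fixed point. For any j of the 4 students fixed to their own essay, the other 4−j can be arranged in (4−j)! ways.
By inclusion–exclusion this is Σ_{j=0}^{4} (−1)^j C(4,j)·(4−j)!.
Computing: 24 − 24 + 12 − 4 + 1 = 9.

9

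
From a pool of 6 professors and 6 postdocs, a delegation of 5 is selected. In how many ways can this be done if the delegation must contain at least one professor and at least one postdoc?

780

Total 5-person selections from all 12: C(12,5) = 792.
Selections missing a whole group: no professors → C(6,5) = 6; no postdocs → C(6,5) = 6.
Both groups omitted at once is impossible, so 792 − 12 = 780.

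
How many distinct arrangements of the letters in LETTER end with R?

Fix R in the last position and arrange the remaining 5 letters.
Those 5 letters have E appearing twice and T appearing twice, giving (5)!/(2!·2!) = 30.

30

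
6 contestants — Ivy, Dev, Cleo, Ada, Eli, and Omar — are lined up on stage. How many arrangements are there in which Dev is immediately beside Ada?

Glue Dev and Ada into one block (2 internal orders), leaving 5 units to arrange in a row.
That gives 2 × 5! = 2 × 120 = 240.

240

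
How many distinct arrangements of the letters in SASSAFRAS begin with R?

280

With the first slot taken by R, it remains to arrange the other 8 letters (SASSAFAS).
Those 8 letters have A appearing 3 times and S appearing 4 times, giving (8)!/(4!·3!) = 280.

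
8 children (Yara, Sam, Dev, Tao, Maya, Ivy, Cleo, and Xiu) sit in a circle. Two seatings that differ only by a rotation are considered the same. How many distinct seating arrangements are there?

Fix one person's seat to break rotational symmetry; the remaining 7 people can be arranged in (7)! = 5040 ways.

5040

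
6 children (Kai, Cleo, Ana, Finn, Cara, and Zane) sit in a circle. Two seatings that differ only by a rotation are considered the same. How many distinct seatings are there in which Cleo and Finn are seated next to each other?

Glue Cleo and Finn into a block (2 internal orders). Seating 5 units around a circle gives (4)! arrangements.
So 2 × (4)! = 2 × 24 = 48.

48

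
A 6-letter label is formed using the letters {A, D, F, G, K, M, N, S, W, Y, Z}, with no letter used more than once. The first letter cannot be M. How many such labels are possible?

The first letter has 11−1 = 10 choices (anything except M).
The remaining 5 letters are filled from the other 10 symbols without repetition: 10 × 9 × 8 × 7 × 6 = 30240.
Total: 10 × 30240 = 302400.

302400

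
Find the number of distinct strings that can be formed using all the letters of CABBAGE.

1260

The 7 letters of CABBAGE have repeats: A appearing twice and B appearing twice.
The number of distinct arrangements is 7!/(2!·2!) = 5040/4 = 1260.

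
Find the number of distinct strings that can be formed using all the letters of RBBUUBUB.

The 8 letters of RBBUUBUB have repeats: B appearing 4 times and U appearing 3 times.
So there are 8! / (4!·3!) = 280 distinguishable arrangements.

280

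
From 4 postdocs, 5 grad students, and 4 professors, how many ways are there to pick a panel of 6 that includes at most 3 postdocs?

1680

Split by how many postdocs are chosen (0 through 3).
Sum: C(4,0)·C(9,6) + C(4,1)·C(9,5) + C(4,2)·C(9,4) + C(4,3)·C(9,3) = 84 + 504 + 756 + 336 = 1680.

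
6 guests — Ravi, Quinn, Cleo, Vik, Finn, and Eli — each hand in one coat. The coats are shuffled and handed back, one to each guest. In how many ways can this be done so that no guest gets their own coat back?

Let Aᵢ be the assignments in which guest i gets their own coat. We want the size of the complement of A₁∪…∪A_6.
By inclusion–exclusion this is Σ_{j=0}^{6} (−1)^j C(6,j)·(6−j)!.
Computing: 720 − 720 + 360 − 120 + 30 − 6 + 1 = 265.

265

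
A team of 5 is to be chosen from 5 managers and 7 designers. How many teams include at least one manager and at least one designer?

Total 5-person selections from all 12: C(12,5) = 792.
Selections missing a whole group: no managers → C(7,5) = 21; no designers → C(5,5) = 1.
Both groups omitted at once is impossible, so 792 − 22 = 770.

770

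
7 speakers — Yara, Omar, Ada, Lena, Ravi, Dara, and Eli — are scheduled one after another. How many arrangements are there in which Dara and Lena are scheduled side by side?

Glue Dara and Lena into one block (2 internal orders), leaving 6 units to arrange in a row.
That gives 2 × 6! = 2 × 720 = 1440.

1440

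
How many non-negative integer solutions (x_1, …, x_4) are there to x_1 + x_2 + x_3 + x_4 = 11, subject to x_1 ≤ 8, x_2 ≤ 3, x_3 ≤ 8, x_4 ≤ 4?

Ignoring the caps, the number of non-negative solutions to x_1+…+x_4 = 11 is C(14,3) = 364.
Subtract solutions that violate a single cap (substitute x_i' = x_i − (cap_i+1)): x_1 ≥ 9 gives C(5,3) = 10; x_2 ≥ 4 gives C(10,3) = 120; x_3 ≥ 9 gives C(5,3) = 10; x_4 ≥ 5 gives C(9,3) = 84. Together 224.
Add back pairs where two caps are both exceeded: 0 + 0 + 0 + 0 + 10 + 0 = 10.
By inclusion–exclusion the count is 364 − 224 + 10 = 150.

150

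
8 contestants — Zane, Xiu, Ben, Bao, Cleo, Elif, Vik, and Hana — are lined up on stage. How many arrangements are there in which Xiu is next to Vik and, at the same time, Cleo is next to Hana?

Treat {Xiu,Vik} as one block (2 orders) and {Cleo,Hana} as another (2 orders).
That leaves 6 units to arrange: 2 × 2 × 6! = 4 × 720 = 2880.

2880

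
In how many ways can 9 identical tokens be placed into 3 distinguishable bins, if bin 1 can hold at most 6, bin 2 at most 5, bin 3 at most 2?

12

Ignoring the caps, the number of non-negative solutions to x_1+…+x_3 = 9 is C(11,2) = 55.
Subtract solutions that violate a single cap (substitute x_i' = x_i − (cap_i+1)): x_1 ≥ 7 gives C(4,2) = 6; x_2 ≥ 6 gives C(5,2) = 10; x_3 ≥ 3 gives C(8,2) = 28. Together 44.
Add back pairs where two caps are both exceeded: 0 + 0 + 1 = 1.
By inclusion–exclusion the count is 55 − 44 + 1 = 12.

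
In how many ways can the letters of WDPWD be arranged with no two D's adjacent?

18

Total arrangements of WDPWD: 5!/(2!·2!) = 30.
Arrangements with the D's together: treat DD as one letter, giving (4)!/(2!) = 12.
Hence 30 − 12 = 18.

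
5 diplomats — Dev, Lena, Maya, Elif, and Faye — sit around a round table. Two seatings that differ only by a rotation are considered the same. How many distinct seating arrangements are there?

Seat Dev anywhere (absorbing the rotational symmetry), then permute the other 4: (4)! = 24.

24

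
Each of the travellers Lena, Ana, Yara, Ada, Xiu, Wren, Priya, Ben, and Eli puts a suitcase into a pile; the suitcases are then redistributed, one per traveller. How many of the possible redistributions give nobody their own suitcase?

This is the derangement count D_9: permutations of 9 items with no fixed point.
By inclusion–exclusion this is Σ_{j=0}^{9} (−1)^j C(9,j)·(9−j)!.
Computing: 362880 − 362880 + 181440 − 60480 + 15120 − 3024 + 504 − 72 + 9 − 1 = 133496.

133496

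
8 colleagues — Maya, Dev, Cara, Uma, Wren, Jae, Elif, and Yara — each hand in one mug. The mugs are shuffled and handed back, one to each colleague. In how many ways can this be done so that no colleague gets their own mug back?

Count assignments avoiding every fixed point. For any j of the 8 colleagues fixed to their own mug, the other 8−j can be arranged in (8−j)! ways.
By inclusion–exclusion this is Σ_{j=0}^{8} (−1)^j C(8,j)·(8−j)!.
Computing: 40320 − 40320 + 20160 − 6720 + 1680 − 336 + 56 − 8 + 1 = 14833.

14833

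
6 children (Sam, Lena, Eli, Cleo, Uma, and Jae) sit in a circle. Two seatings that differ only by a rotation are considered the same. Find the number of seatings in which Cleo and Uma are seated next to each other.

48

Treat {Cleo, Uma} as one unit (2 internal orders) and seat the resulting 5 units around the table: (4)! circular arrangements.
So 2 × (4)! = 2 × 24 = 48.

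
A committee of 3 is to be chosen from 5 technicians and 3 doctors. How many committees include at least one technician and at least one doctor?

With no constraint there are C(8,3) = 56 possible selections.
Subtract selections that omit an entire group: no technicians → C(3,3) = 1; no doctors → C(5,3) = 10.
Both groups omitted at once is impossible, so 56 − 11 = 45.

45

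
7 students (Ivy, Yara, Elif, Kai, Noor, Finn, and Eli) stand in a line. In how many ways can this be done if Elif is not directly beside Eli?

There are 7! = 5040 arrangements in all. If Elif and Eli are adjacent, merging them into one block gives 2·(6)! = 1440 arrangements.
So 5040 − 1440 = 3600 arrangements keep them apart.

3600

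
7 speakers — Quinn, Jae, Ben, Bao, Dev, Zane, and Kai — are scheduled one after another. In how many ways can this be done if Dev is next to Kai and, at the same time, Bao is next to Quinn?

Treat {Dev,Kai} as one block (2 orders) and {Bao,Quinn} as another (2 orders).
That leaves 5 units to arrange: 2 × 2 × 5! = 4 × 120 = 480.

480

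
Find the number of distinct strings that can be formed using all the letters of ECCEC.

Letter multiplicities in ECCEC: C×3, E×2.
The number of distinct arrangements is 5!/(3!·2!) = 120/12 = 10.

10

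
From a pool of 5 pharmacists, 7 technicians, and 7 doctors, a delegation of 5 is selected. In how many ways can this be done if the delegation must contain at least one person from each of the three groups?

8085

With no constraint there are C(19,5) = 11628 possible selections.
Subtract selections that omit an entire group: no pharmacists → C(14,5) = 2002; no technicians → C(12,5) = 792; no doctors → C(12,5) = 792.
Add back selections omitting two groups (i.e. drawn from a single group): C(5,5) + C(7,5) + C(7,5) = 43.
By inclusion–exclusion: 11628 − 3586 + 43 = 8085.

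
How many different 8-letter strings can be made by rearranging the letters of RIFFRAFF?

RIFFRAFF has 8 letters with F appearing 4 times and R appearing twice.
Dividing 8! = 40320 by 4!·2! = 48 for the repeated letters gives 840.

840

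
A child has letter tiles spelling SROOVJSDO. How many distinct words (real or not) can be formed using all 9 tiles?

30240

SROOVJSDO has 9 letters with O appearing 3 times and S appearing twice.
So there are 9! / (3!·2!) = 30240 distinguishable arrangements.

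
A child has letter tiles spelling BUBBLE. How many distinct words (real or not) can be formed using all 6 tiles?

The 6 letters of BUBBLE have repeats: B appearing 3 times.
So there are 6! / (3!) = 120 distinguishable arrangements.

120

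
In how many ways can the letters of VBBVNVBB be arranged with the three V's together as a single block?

Treat the 3 copies of V as a single block. The multiset to arrange is then {VVV, B, B, B, B, N}, 6 items in all.
That gives (6)!/(4!) = 30 arrangements.

30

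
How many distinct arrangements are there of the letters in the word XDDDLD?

The 6 letters of XDDDLD have repeats: D appearing 4 times.
Dividing 6! = 720 by 4! = 24 for the repeated letters gives 30.

30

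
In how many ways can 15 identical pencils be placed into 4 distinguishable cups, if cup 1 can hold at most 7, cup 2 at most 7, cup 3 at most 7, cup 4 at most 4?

Ignoring the caps, the number of non-negative solutions to x_1+…+x_4 = 15 is C(18,3) = 816.
Subtract solutions that violate a single cap (substitute x_i' = x_i − (cap_i+1)): x_1 ≥ 8 gives C(10,3) = 120; x_2 ≥ 8 gives C(10,3) = 120; x_3 ≥ 8 gives C(10,3) = 120; x_4 ≥ 5 gives C(13,3) = 286. Together 646.
Add back pairs where two caps are both exceeded: 0 + 0 + 10 + 0 + 10 + 10 = 30.
By inclusion–exclusion the count is 816 − 646 + 30 = 200.

200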